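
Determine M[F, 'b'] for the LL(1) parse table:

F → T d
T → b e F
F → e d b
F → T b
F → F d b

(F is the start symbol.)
F → T d, F → T b, F → F d b

To find M[F, 'b'], we find productions for F where 'b' is in the predict set (PREDICT(N → α) = (FIRST(α) \ {ε}) ∪ (FOLLOW(N) if α ⇒* ε)).

Relevant sets:
  FIRST(T) = { 'b' }
  FIRST(F) = { 'b', 'e' }

F → T d: PREDICT = { 'b' }
  'b' is in predict set, so this production goes in M[F, 'b']
F → e d b: PREDICT = { 'e' }
F → T b: PREDICT = { 'b' }
  'b' is in predict set, so this production goes in M[F, 'b']
F → F d b: PREDICT = { 'b', 'e' }
  'b' is in predict set, so this production goes in M[F, 'b']

M[F, 'b'] = F → T d, F → T b, F → F d b  (a multiply-defined cell — the grammar is not LL(1))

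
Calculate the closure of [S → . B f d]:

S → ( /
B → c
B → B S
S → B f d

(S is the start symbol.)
Start with: [S → . B f d]
  [S → . B f d] has the dot before B: add [B → . c], [B → . B S]
No further items can be added.

CLOSURE = { [B → . B S], [B → . c], [S → . B f d] }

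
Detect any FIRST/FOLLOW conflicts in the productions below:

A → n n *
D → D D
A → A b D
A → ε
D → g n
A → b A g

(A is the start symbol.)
Nullable non-terminals: A.
FIRST sets used below: FIRST(A) = { 'b', 'n', ε }

A: nullable alternative(s) A → ε; FOLLOW(A) = { $, 'b', 'g' }
  A → n n *: FIRST \ {ε} = { 'n' } — disjoint from FOLLOW(A)
  A → A b D: FIRST \ {ε} = { 'b', 'n' } — overlaps FOLLOW(A) on { 'b' }: CONFLICT
  A → ε: FIRST \ {ε} = { } — this is the only nullable alternative, skip
  A → b A g: FIRST \ {ε} = { 'b' } — overlaps FOLLOW(A) on { 'b' }: CONFLICT

D has no nullable alternative, so no FIRST/FOLLOW check is needed there.

So the grammar has 2 FIRST/FOLLOW conflicts (marked CONFLICT above).

Answer: Yes. A → A b D with FOLLOW(A) on { 'b' }; A → b A g with FOLLOW(A) on { 'b' }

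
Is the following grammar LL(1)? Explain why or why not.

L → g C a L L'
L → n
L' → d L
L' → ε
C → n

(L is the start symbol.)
No. Predict set conflict for L': { 'd' }

A grammar is LL(1) if for each non-terminal N with multiple productions, the predict sets of those productions are pairwise disjoint, where PREDICT(N → α) = (FIRST(α) \ {ε}) ∪ (FOLLOW(N) if α ⇒* ε).

Relevant sets:
  FOLLOW(L') = { $, 'd' }

For L:
  PREDICT(L → g C a L L') = { 'g' }
  PREDICT(L → n) = { 'n' }
For L':
  PREDICT(L' → d L) = { 'd' }
  PREDICT(L' → ε) = { $, 'd' }
C has a single production, so nothing to check there.

Conflict found: Predict set conflict for L': { 'd' }
The grammar is NOT LL(1).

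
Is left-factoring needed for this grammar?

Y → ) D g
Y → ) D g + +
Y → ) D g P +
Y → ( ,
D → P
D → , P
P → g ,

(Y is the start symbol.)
Left-factoring is needed when two productions for the same non-terminal
share a common prefix on the right-hand side.

Productions for Y:
  Y → ) D g
  Y → ) D g + +
  Y → ) D g P +
  Y → ( ,
Productions for D:
  D → P
  D → , P

Found common prefix ') D g' in productions for Y

Answer: Yes, Y has productions with common prefix ') D g'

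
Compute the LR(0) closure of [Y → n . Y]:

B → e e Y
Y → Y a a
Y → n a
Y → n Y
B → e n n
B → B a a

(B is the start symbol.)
Start with: [Y → n . Y]
  [Y → n . Y] has the dot before Y: add [Y → . Y a a], [Y → . n a], [Y → . n Y]
No further items can be added.

CLOSURE = { [Y → . Y a a], [Y → . n Y], [Y → . n a], [Y → n . Y] }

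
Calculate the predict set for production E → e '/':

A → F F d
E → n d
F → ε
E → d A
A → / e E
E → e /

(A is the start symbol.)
PREDICT(E → e '/') = (FIRST(RHS) \ {ε}) ∪ (FOLLOW(E) if ε ∈ FIRST(RHS), i.e. RHS ⇒* ε)
FIRST(e '/') = { 'e' }
ε ∉ FIRST(e '/'), so FOLLOW(E) is not added.
PREDICT(E → e '/') = { 'e' }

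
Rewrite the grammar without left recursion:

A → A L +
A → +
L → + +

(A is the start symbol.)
A is directly left-recursive. The standard transformation for
  A → A α₁ | ... | A α_m | β₁ | ... | β_n
is
  A  → β₁ A' | ... | β_n A'
  A' → α₁ A' | ... | α_m A' | ε

A → + becomes A → + A'
A → A L + becomes A' → L + A'
Add A' → ε

Productions for other non-terminals are unchanged:
  L → + +

Resulting grammar:
A → + A'
A' → L + A'
A' → ε
L → + +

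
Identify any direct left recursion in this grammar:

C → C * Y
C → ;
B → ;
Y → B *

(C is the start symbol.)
Yes, C is left-recursive

Direct left recursion occurs when N → N α for some non-terminal N (the right-hand side begins with the left-hand side itself).

C → C * Y: LEFT RECURSIVE (starts with C)
C → ;: starts with ';'
B → ;: starts with ';'
Y → B *: starts with B

The grammar has direct left recursion on: C.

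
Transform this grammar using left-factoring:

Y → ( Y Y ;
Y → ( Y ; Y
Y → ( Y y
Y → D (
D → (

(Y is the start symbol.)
Left-factoring transforms A → αβ₁ | αβ₂ into A → αA' and A' → β₁ | β₂
(α is the longest common prefix among the alternatives). Repeat until
no nonterminal has two alternatives with a common prefix.

Round 1: Y has alternatives sharing prefix '( Y'. Introduce Y': Y → ( Y Y'
  Add: Y' → Y ;
  Add: Y' → ; Y
  Add: Y' → y

No remaining common prefixes — done.

Resulting grammar:
Y → ( Y Y'
Y' → Y ;
Y' → ; Y
Y' → y
Y → D (
D → (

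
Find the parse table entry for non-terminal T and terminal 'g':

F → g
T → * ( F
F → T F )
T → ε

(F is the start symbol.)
T → ε

To find M[T, 'g'], we find productions for T where 'g' is in the predict set (PREDICT(N → α) = (FIRST(α) \ {ε}) ∪ (FOLLOW(N) if α ⇒* ε)).

Relevant sets:
  FOLLOW(T) = { '*', 'g' }

T → * ( F: PREDICT = { '*' }
T → ε: PREDICT = { '*', 'g' }
  'g' is in predict set, so this production goes in M[T, 'g']

M[T, 'g'] = T → ε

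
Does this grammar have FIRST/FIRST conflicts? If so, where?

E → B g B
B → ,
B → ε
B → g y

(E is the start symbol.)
No FIRST/FIRST conflicts.

A FIRST/FIRST conflict occurs when two productions N → α and N → β for the same non-terminal have FIRST(α) ∩ FIRST(β) ≠ ∅ (with ε ∈ FIRST of a nullable right-hand side, so two nullable alternatives also conflict).

Productions for B:
  B → ,: FIRST = { ',' }
  B → ε: FIRST = { ε }
  B → g y: FIRST = { 'g' }
E has only one production, so no FIRST/FIRST conflict is possible there.

All alternatives of each non-terminal have pairwise disjoint FIRST sets.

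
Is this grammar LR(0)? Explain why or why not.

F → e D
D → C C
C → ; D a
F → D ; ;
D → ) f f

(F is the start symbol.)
Yes, the grammar is LR(0)

A grammar is LR(0) if no state in the canonical LR(0) collection has:
  - both a shift item (dot before a terminal) and a complete item (shift-reduce conflict), or
  - two or more complete items (reduce-reduce conflict; the accept item [F' → F .] counts as a complete item here).

Augment with F' → F and build the canonical LR(0) collection (I0 = CLOSURE({[F' → . F]}), then GOTO on every symbol after a dot until no new states appear). It has 15 states:
  I0: { [C → . ; D a], [D → . ) f f], [D → . C C], [F → . D ; ;], [F → . e D], [F' → . F] }  — shift
  I1: { [D → ) . f f] }  — shift
  I2: { [C → . ; D a], [C → ; . D a], [D → . ) f f], [D → . C C] }  — shift
  I3: { [C → . ; D a], [D → C . C] }  — shift
  I4: { [F → D . ; ;] }  — shift
  I5: { [F' → F .] }  — accept
  I6: { [C → . ; D a], [D → . ) f f], [D → . C C], [F → e . D] }  — shift
  I7: { [F → e D .] }  — reduce
  I8: { [F → D ; . ;] }  — shift
  I9: { [F → D ; ; .] }  — reduce
  I10: { [D → C C .] }  — reduce
  I11: { [C → ; D . a] }  — shift
  I12: { [C → ; D a .] }  — reduce
  I13: { [D → ) f . f] }  — shift
  I14: { [D → ) f f .] }  — reduce

Every state is either a pure shift/goto state or contains exactly one complete item and nothing to shift — no conflicts. The grammar is LR(0).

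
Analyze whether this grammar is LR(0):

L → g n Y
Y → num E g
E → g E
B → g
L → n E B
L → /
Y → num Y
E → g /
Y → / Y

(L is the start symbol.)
A grammar is LR(0) if no state in the canonical LR(0) collection has:
  - both a shift item (dot before a terminal) and a complete item (shift-reduce conflict), or
  - two or more complete items (reduce-reduce conflict; the accept item [L' → L .] counts as a complete item here).

Augment with L' → L and build the canonical LR(0) collection (I0 = CLOSURE({[L' → . L]}), then GOTO on every symbol after a dot until no new states appear). It has 19 states:
  I0: { [L → . /], [L → . g n Y], [L → . n E B], [L' → . L] }  — shift
  I1: { [L → / .] }  — reduce
  I2: { [L' → L .] }  — accept
  I3: { [L → g . n Y] }  — shift
  I4: { [E → . g /], [E → . g E], [L → n . E B] }  — shift
  I5: { [B → . g], [L → n E . B] }  — shift
  I6: { [E → . g /], [E → . g E], [E → g . /], [E → g . E] }  — shift
  I7: { [E → g / .] }  — reduce
  I8: { [E → g E .] }  — reduce
  I9: { [L → n E B .] }  — reduce
  I10: { [B → g .] }  — reduce
  I11: { [L → g n . Y], [Y → . / Y], [Y → . num E g], [Y → . num Y] }  — shift
  I12: { [Y → . / Y], [Y → . num E g], [Y → . num Y], [Y → / . Y] }  — shift
  I13: { [L → g n Y .] }  — reduce
  I14: { [E → . g /], [E → . g E], [Y → . / Y], [Y → . num E g], [Y → . num Y], [Y → num . E g], [Y → num . Y] }  — shift
  I15: { [Y → num E . g] }  — shift
  I16: { [Y → num Y .] }  — reduce
  I17: { [Y → num E g .] }  — reduce
  I18: { [Y → / Y .] }  — reduce

Every state is either a pure shift/goto state or contains exactly one complete item and nothing to shift — no conflicts. The grammar is LR(0).

Answer: Yes, the grammar is LR(0)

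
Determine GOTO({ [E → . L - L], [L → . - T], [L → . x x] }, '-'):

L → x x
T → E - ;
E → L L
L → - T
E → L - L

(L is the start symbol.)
GOTO(I, '-') = CLOSURE({ [A → αX.β] : [A → α.Xβ] ∈ I, X = '-' })

Items with dot before '-', with the dot advanced:
  [L → . - T] → [L → - . T]
Closure of the advanced items:
  [L → - . T] has the dot before T: add [T → . E - ;]
  [T → . E - ;] has the dot before E: add [E → . L L], [E → . L - L]
  [E → . L L] has the dot before L: add [L → . x x], [L → . - T]

GOTO = { [E → . L - L], [E → . L L], [L → - . T], [L → . - T], [L → . x x], [T → . E - ;] }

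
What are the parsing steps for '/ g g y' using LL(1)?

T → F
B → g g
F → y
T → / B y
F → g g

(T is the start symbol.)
Stack is shown with the top on the left.

Stack    Input      Action
--------------------------
T $      / g g y $  output T → / B y
/ B y $  / g g y $  match '/'
B y $    g g y $    output B → g g
g g y $  g g y $    match 'g'
g y $    g y $      match 'g'
y $      y $        match 'y'
$        $          accept

The string is accepted.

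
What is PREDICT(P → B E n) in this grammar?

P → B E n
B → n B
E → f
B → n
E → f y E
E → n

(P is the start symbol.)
{ 'n' }

PREDICT(P → B E n) = (FIRST(RHS) \ {ε}) ∪ (FOLLOW(P) if ε ∈ FIRST(RHS), i.e. RHS ⇒* ε)
FIRST(B) = { 'n' }
FIRST(B E n) = { 'n' }
ε ∉ FIRST(B E n), so FOLLOW(P) is not added.
PREDICT(P → B E n) = { 'n' }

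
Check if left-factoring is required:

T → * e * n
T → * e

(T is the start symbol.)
Left-factoring is needed when two productions for the same non-terminal
share a common prefix on the right-hand side.

Productions for T:
  T → * e * n
  T → * e

Found common prefix '* e' in productions for T

Answer: Yes, T has productions with common prefix '* e'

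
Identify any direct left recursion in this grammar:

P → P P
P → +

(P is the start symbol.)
Direct left recursion occurs when N → N α for some non-terminal N (the right-hand side begins with the left-hand side itself).

P → P P: LEFT RECURSIVE (starts with P)
P → +: starts with '+'

The grammar has direct left recursion on: P.

Answer: Yes, P is left-recursive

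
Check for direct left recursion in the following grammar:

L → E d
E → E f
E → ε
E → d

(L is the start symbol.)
L → E d: starts with E
E → E f: LEFT RECURSIVE (starts with E)
E → ε: starts with ε
E → d: starts with d

The grammar has direct left recursion on: E.

Answer: Yes, E is left-recursive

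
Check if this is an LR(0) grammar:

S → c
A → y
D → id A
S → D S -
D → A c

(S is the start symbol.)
Yes, the grammar is LR(0)

A grammar is LR(0) if no state in the canonical LR(0) collection has:
  - both a shift item (dot before a terminal) and a complete item (shift-reduce conflict), or
  - two or more complete items (reduce-reduce conflict; the accept item [S' → S .] counts as a complete item here).

Augment with S' → S and build the canonical LR(0) collection (I0 = CLOSURE({[S' → . S]}), then GOTO on every symbol after a dot until no new states appear). It has 11 states:
  I0: { [A → . y], [D → . A c], [D → . id A], [S → . D S -], [S → . c], [S' → . S] }  — shift
  I1: { [D → A . c] }  — shift
  I2: { [A → . y], [D → . A c], [D → . id A], [S → . D S -], [S → . c], [S → D . S -] }  — shift
  I3: { [S' → S .] }  — accept
  I4: { [S → c .] }  — reduce
  I5: { [A → . y], [D → id . A] }  — shift
  I6: { [A → y .] }  — reduce
  I7: { [D → id A .] }  — reduce
  I8: { [S → D S . -] }  — shift
  I9: { [S → D S - .] }  — reduce
  I10: { [D → A c .] }  — reduce

Every state is either a pure shift/goto state or contains exactly one complete item and nothing to shift — no conflicts. The grammar is LR(0).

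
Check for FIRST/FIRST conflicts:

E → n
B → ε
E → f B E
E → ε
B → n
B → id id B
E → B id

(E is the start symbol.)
FIRST sets of the non-terminals at (or reachable through a nullable prefix from) the front of some alternative:
  FIRST(B) = { 'id', 'n', ε }

Productions for E:
  E → n: FIRST = { 'n' }
  E → f B E: FIRST = { 'f' }
  E → ε: FIRST = { ε }
  E → B id: FIRST = { 'id', 'n' }
Productions for B:
  B → ε: FIRST = { ε }
  B → n: FIRST = { 'n' }
  B → id id B: FIRST = { 'id' }

Conflict for E: E → n and E → B id
  Overlap: { 'n' }

Answer: Yes. E → n / E → B id on { 'n' }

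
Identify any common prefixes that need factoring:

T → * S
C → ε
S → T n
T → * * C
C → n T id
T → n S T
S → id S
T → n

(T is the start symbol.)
Left-factoring is needed when two productions for the same non-terminal
share a common prefix on the right-hand side.

Productions for T:
  T → * S
  T → * * C
  T → n S T
  T → n
Productions for C:
  C → ε
  C → n T id
Productions for S:
  S → T n
  S → id S

Found common prefix '*' in productions for T
Found common prefix 'n' in productions for T

Answer: Yes, T has productions with common prefix '*'; T has productions with common prefix 'n'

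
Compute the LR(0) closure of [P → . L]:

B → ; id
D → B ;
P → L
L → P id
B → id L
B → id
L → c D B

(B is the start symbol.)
{ [L → . P id], [L → . c D B], [P → . L] }

To compute CLOSURE, for each item [A → α.Bβ] where B is a non-terminal, add [B → .γ] for all productions B → γ; repeat for the newly added items until nothing changes.

Start with: [P → . L]
  [P → . L] has the dot before L: add [L → . P id], [L → . c D B]
  [L → . P id] has the dot before P: all P-items already present
No further items can be added.

CLOSURE = { [L → . P id], [L → . c D B], [P → . L] }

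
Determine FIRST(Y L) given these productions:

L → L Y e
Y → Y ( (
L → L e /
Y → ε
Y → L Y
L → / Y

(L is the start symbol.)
FIRST sets of the non-terminals involved (from the grammar, by fixed-point iteration):
  FIRST(Y) = { '(', '/', ε }
  FIRST(L) = { '/' }

To compute FIRST(Y L), process the symbols left to right:
Symbol Y is a non-terminal. Add FIRST(Y) \ {ε} = { '(', '/' }
Y is nullable (ε ∈ FIRST(Y)), continue to the next symbol.
Symbol L is a non-terminal. Add FIRST(L) \ {ε} = { '/' }
L is not nullable (ε ∉ FIRST(L)), so stop here.
FIRST(Y L) = { '(', '/' }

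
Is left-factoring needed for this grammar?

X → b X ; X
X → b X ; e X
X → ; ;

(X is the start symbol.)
Left-factoring is needed when two productions for the same non-terminal
share a common prefix on the right-hand side.

Productions for X:
  X → b X ; X
  X → b X ; e X
  X → ; ;

Found common prefix 'b X ;' in productions for X

Answer: Yes, X has productions with common prefix 'b X ;'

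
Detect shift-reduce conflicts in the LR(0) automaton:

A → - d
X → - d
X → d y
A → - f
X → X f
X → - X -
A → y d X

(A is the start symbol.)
Yes — I6: [A → y d X .] vs [X → X . f]; I11: [X → - d .] vs [X → d . y]

Augment with A' → A and build the canonical LR(0) collection (I0 = CLOSURE({[A' → . A]}), then GOTO on every symbol after a dot until no new states appear). It has 15 states:
  I0: { [A → . - d], [A → . - f], [A → . y d X], [A' → . A] }  — shift
  I1: { [A → - . d], [A → - . f] }  — shift
  I2: { [A' → A .] }  — accept
  I3: { [A → y . d X] }  — shift
  I4: { [A → y d . X], [X → . - X -], [X → . - d], [X → . X f], [X → . d y] }  — shift
  I5: { [X → - . X -], [X → - . d], [X → . - X -], [X → . - d], [X → . X f], [X → . d y] }  — shift
  I6: { [A → y d X .], [X → X . f] }  — shift, reduce
  I7: { [X → d . y] }  — shift
  I8: { [X → d y .] }  — reduce
  I9: { [X → X f .] }  — reduce
  I10: { [X → - X . -], [X → X . f] }  — shift
  I11: { [X → - d .], [X → d . y] }  — shift, reduce
  I12: { [X → - X - .] }  — reduce
  I13: { [A → - d .] }  — reduce
  I14: { [A → - f .] }  — reduce

I6 contains reduce item [A → y d X .] and shift item [X → X . f] — shift-reduce conflict.
I11 contains reduce item [X → - d .] and shift item [X → d . y] — shift-reduce conflict.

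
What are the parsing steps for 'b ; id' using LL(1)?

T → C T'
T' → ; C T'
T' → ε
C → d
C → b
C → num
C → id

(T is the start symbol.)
Stack is shown with the top on the left.

Stack     Input     Action
--------------------------
T $       b ; id $  output T → C T'
C T' $    b ; id $  output C → b
b T' $    b ; id $  match 'b'
T' $      ; id $    output T' → ; C T'
; C T' $  ; id $    match ';'
C T' $    id $      output C → id
id T' $   id $      match 'id'
T' $      $         output T' → ε
$         $         accept

The string is accepted.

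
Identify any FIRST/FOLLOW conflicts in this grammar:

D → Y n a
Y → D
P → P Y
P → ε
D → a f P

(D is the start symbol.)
Yes. P → P Y with FOLLOW(P) on { 'a' }

A FIRST/FOLLOW conflict occurs when a non-terminal N has a nullable alternative N → β (β ⇒* ε) and another alternative N → α with FIRST(α) ∩ FOLLOW(N) ≠ ∅: on such a lookahead the parser cannot decide between expanding α and letting N vanish via β.

Nullable non-terminals: P.
FIRST sets used below: FIRST(P) = { 'a', ε }, FIRST(Y) = { 'a' }

P: nullable alternative(s) P → ε; FOLLOW(P) = { $, 'a', 'n' }
  P → P Y: FIRST \ {ε} = { 'a' } — overlaps FOLLOW(P) on { 'a' }: CONFLICT
  P → ε: FIRST \ {ε} = { } — this is the only nullable alternative, skip

D, Y have no nullable alternative, so no FIRST/FOLLOW check is needed there.

So the grammar has 1 FIRST/FOLLOW conflict (marked CONFLICT above).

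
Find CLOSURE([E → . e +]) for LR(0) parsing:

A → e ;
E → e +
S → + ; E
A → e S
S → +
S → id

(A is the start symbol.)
{ [E → . e +] }

To compute CLOSURE, for each item [A → α.Bβ] where B is a non-terminal, add [B → .γ] for all productions B → γ; repeat for the newly added items until nothing changes.

Start with: [E → . e +]
The dot precedes the terminal e, so nothing is added.

CLOSURE = { [E → . e +] }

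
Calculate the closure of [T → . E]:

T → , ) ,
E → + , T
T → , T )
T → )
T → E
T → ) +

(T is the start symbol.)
{ [E → . + , T], [T → . E] }

To compute CLOSURE, for each item [A → α.Bβ] where B is a non-terminal, add [B → .γ] for all productions B → γ; repeat for the newly added items until nothing changes.

Start with: [T → . E]
  [T → . E] has the dot before E: add [E → . + , T]
No further items can be added.

CLOSURE = { [E → . + , T], [T → . E] }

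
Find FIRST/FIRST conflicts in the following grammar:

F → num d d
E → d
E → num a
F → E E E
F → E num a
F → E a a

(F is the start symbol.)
A FIRST/FIRST conflict occurs when two productions N → α and N → β for the same non-terminal have FIRST(α) ∩ FIRST(β) ≠ ∅ (with ε ∈ FIRST of a nullable right-hand side, so two nullable alternatives also conflict).

FIRST sets of the non-terminals at (or reachable through a nullable prefix from) the front of some alternative:
  FIRST(E) = { 'd', 'num' }

Productions for F:
  F → num d d: FIRST = { 'num' }
  F → E E E: FIRST = { 'd', 'num' }
  F → E num a: FIRST = { 'd', 'num' }
  F → E a a: FIRST = { 'd', 'num' }
Productions for E:
  E → d: FIRST = { 'd' }
  E → num a: FIRST = { 'num' }

Conflict for F: F → num d d and F → E E E
  Overlap: { 'num' }
Conflict for F: F → num d d and F → E num a
  Overlap: { 'num' }
Conflict for F: F → num d d and F → E a a
  Overlap: { 'num' }
Conflict for F: F → E E E and F → E num a
  Overlap: { 'd', 'num' }
Conflict for F: F → E E E and F → E a a
  Overlap: { 'd', 'num' }
Conflict for F: F → E num a and F → E a a
  Overlap: { 'd', 'num' }

Answer: Yes. F → num d d / F → E E E on { 'num' }; F → num d d / F → E num a on { 'num' }; F → num d d / F → E a a on { 'num' }; F → E E E / F → E num a on { 'd', 'num' }; F → E E E / F → E a a on { 'd', 'num' }; F → E num a / F → E a a on { 'd', 'num' }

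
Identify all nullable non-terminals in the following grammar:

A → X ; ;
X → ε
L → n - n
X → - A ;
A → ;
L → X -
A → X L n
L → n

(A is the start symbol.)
{ 'X' }

A non-terminal is nullable if it can derive ε (the empty string): either it has an ε-production, or it has a production whose right-hand side consists entirely of nullable non-terminals.

ε-productions: X → ε
So X is immediately nullable.
No further non-terminal can be added: every production for the remaining non-terminals contains a terminal or a non-nullable non-terminal.
Nullable = { 'X' }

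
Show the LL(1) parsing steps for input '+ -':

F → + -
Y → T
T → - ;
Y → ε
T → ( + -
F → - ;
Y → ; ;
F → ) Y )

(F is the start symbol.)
LL(1) parsing maintains a stack (initially the start symbol over $) and the input. At each step: if the stack top is a terminal, match it against the current input token; if it is a non-terminal N, replace it with the RHS of M[N, lookahead] (the unique production whose predict set contains the lookahead).

Stack is shown with the top on the left.

Stack  Input  Action
--------------------
F $    + - $  output F → + -
+ - $  + - $  match '+'
- $    - $    match '-'
$      $      accept

The string is accepted.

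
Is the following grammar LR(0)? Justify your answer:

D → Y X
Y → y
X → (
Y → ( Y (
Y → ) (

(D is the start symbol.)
A grammar is LR(0) if no state in the canonical LR(0) collection has:
  - both a shift item (dot before a terminal) and a complete item (shift-reduce conflict), or
  - two or more complete items (reduce-reduce conflict; the accept item [D' → D .] counts as a complete item here).

Augment with D' → D and build the canonical LR(0) collection (I0 = CLOSURE({[D' → . D]}), then GOTO on every symbol after a dot until no new states appear). It has 11 states:
  I0: { [D → . Y X], [D' → . D], [Y → . ( Y (], [Y → . ) (], [Y → . y] }  — shift
  I1: { [Y → ( . Y (], [Y → . ( Y (], [Y → . ) (], [Y → . y] }  — shift
  I2: { [Y → ) . (] }  — shift
  I3: { [D' → D .] }  — accept
  I4: { [D → Y . X], [X → . (] }  — shift
  I5: { [Y → y .] }  — reduce
  I6: { [X → ( .] }  — reduce
  I7: { [D → Y X .] }  — reduce
  I8: { [Y → ) ( .] }  — reduce
  I9: { [Y → ( Y . (] }  — shift
  I10: { [Y → ( Y ( .] }  — reduce

Every state is either a pure shift/goto state or contains exactly one complete item and nothing to shift — no conflicts. The grammar is LR(0).

Answer: Yes, the grammar is LR(0)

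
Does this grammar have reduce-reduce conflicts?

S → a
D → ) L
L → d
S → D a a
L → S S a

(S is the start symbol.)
No reduce-reduce conflicts

Augment with S' → S and build the canonical LR(0) collection (I0 = CLOSURE({[S' → . S]}), then GOTO on every symbol after a dot until no new states appear). It has 12 states:
  I0: { [D → . ) L], [S → . D a a], [S → . a], [S' → . S] }  — shift
  I1: { [D → ) . L], [D → . ) L], [L → . S S a], [L → . d], [S → . D a a], [S → . a] }  — shift
  I2: { [S → D . a a] }  — shift
  I3: { [S' → S .] }  — accept
  I4: { [S → a .] }  — reduce
  I5: { [S → D a . a] }  — shift
  I6: { [S → D a a .] }  — reduce
  I7: { [D → ) L .] }  — reduce
  I8: { [D → . ) L], [L → S . S a], [S → . D a a], [S → . a] }  — shift
  I9: { [L → d .] }  — reduce
  I10: { [L → S S . a] }  — shift
  I11: { [L → S S a .] }  — reduce

No state contains more than one complete item.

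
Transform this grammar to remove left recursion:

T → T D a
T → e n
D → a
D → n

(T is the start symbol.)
T → e n T'
T' → D a T'
T' → ε
D → a
D → n

T is directly left-recursive. The standard transformation for
  A → A α₁ | ... | A α_m | β₁ | ... | β_n
is
  A  → β₁ A' | ... | β_n A'
  A' → α₁ A' | ... | α_m A' | ε

T → e n becomes T → e n T'
T → T D a becomes T' → D a T'
Add T' → ε

Productions for other non-terminals are unchanged:
  D → a
  D → n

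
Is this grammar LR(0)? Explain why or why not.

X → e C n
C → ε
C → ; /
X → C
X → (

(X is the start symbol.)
No. Shift-reduce conflict between [C → .] and [C → . ; /]

A grammar is LR(0) if no state in the canonical LR(0) collection has:
  - both a shift item (dot before a terminal) and a complete item (shift-reduce conflict), or
  - two or more complete items (reduce-reduce conflict; the accept item [X' → X .] counts as a complete item here).

Augment with X' → X and build the canonical LR(0) collection (I0 = CLOSURE({[X' → . X]}), then GOTO on every symbol after a dot until no new states appear). It has 9 states:
  I0: { [C → . ; /], [C → .], [X → . (], [X → . C], [X → . e C n], [X' → . X] }  — shift, reduce
  I1: { [X → ( .] }  — reduce
  I2: { [C → ; . /] }  — shift
  I3: { [X → C .] }  — reduce
  I4: { [X' → X .] }  — accept
  I5: { [C → . ; /], [C → .], [X → e . C n] }  — shift, reduce
  I6: { [X → e C . n] }  — shift
  I7: { [X → e C n .] }  — reduce
  I8: { [C → ; / .] }  — reduce

Conflict in state I0:
  Shift-reduce conflict between [C → .] and [C → . ; /]
So the grammar is NOT LR(0).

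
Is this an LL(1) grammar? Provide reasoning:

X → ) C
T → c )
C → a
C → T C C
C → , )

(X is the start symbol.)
A grammar is LL(1) if for each non-terminal N with multiple productions, the predict sets of those productions are pairwise disjoint, where PREDICT(N → α) = (FIRST(α) \ {ε}) ∪ (FOLLOW(N) if α ⇒* ε).

Relevant sets:
  FIRST(T) = { 'c' }

For C:
  PREDICT(C → a) = { 'a' }
  PREDICT(C → T C C) = { 'c' }
  PREDICT(C → ',' ')') = { ',' }
X, T have a single production, so nothing to check there.

All predict sets are disjoint. The grammar IS LL(1).

Answer: Yes, the grammar is LL(1).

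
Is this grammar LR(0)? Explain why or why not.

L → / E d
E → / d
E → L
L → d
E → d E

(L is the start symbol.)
No. Shift-reduce conflict between [L → d .] and [E → . / d]

A grammar is LR(0) if no state in the canonical LR(0) collection has:
  - both a shift item (dot before a terminal) and a complete item (shift-reduce conflict), or
  - two or more complete items (reduce-reduce conflict; the accept item [L' → L .] counts as a complete item here).

Augment with L' → L and build the canonical LR(0) collection (I0 = CLOSURE({[L' → . L]}), then GOTO on every symbol after a dot until no new states appear). It has 11 states:
  I0: { [L → . / E d], [L → . d], [L' → . L] }  — shift
  I1: { [E → . / d], [E → . L], [E → . d E], [L → . / E d], [L → . d], [L → / . E d] }  — shift
  I2: { [L' → L .] }  — accept
  I3: { [L → d .] }  — reduce
  I4: { [E → . / d], [E → . L], [E → . d E], [E → / . d], [L → . / E d], [L → . d], [L → / . E d] }  — shift
  I5: { [L → / E . d] }  — shift
  I6: { [E → L .] }  — reduce
  I7: { [E → . / d], [E → . L], [E → . d E], [E → d . E], [L → . / E d], [L → . d], [L → d .] }  — shift, reduce
  I8: { [E → d E .] }  — reduce
  I9: { [L → / E d .] }  — reduce
  I10: { [E → . / d], [E → . L], [E → . d E], [E → / d .], [E → d . E], [L → . / E d], [L → . d], [L → d .] }  — shift, 2 reduces

Conflict in state I7:
  Shift-reduce conflict between [L → d .] and [E → . / d]
So the grammar is NOT LR(0).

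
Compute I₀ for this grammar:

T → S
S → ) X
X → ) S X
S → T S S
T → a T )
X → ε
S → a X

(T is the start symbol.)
{ [S → . ) X], [S → . T S S], [S → . a X], [T → . S], [T → . a T )], [T' → . T] }

First, augment the grammar with T' → T
I₀ = CLOSURE({ [T' → . T] }):
  [T' → . T] has the dot before T: add [T → . S], [T → . a T )]
  [T → . S] has the dot before S: add [S → . ) X], [S → . T S S], [S → . a X]
No further items can be added.

I₀ = { [S → . ) X], [S → . T S S], [S → . a X], [T → . S], [T → . a T )], [T' → . T] }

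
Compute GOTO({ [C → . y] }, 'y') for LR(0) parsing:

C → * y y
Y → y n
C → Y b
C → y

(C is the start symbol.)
GOTO(I, 'y') = CLOSURE({ [A → αX.β] : [A → α.Xβ] ∈ I, X = 'y' })

Items with dot before 'y', with the dot advanced:
  [C → . y] → [C → y .]
Closure adds nothing (no advanced item has the dot before a non-terminal).

GOTO = { [C → y .] }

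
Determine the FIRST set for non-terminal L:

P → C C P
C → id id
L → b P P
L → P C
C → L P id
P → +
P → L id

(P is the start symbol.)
{ '+', 'b', 'id' }

FIRST sets of the other non-terminals involved (by the same procedure, iterated to a fixed point):
  FIRST(P) = { '+', 'b', 'id' }

From L → b P P:
  - b is a terminal: add 'b' and stop
From L → P C:
  - P is a non-terminal: add FIRST(P) \ {ε} = { '+', 'b', 'id' }
    P is not nullable, so stop

Collecting: FIRST(L) = { '+', 'b', 'id' }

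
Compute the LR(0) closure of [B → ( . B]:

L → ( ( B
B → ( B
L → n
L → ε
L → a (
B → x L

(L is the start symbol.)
Start with: [B → ( . B]
  [B → ( . B] has the dot before B: add [B → . ( B], [B → . x L]
No further items can be added.

CLOSURE = { [B → ( . B], [B → . ( B], [B → . x L] }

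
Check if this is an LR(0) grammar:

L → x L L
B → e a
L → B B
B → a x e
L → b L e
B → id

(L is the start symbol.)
Yes, the grammar is LR(0)

Augment with L' → L and build the canonical LR(0) collection (I0 = CLOSURE({[L' → . L]}), then GOTO on every symbol after a dot until no new states appear). It has 16 states:
  I0: { [B → . a x e], [B → . e a], [B → . id], [L → . B B], [L → . b L e], [L → . x L L], [L' → . L] }  — shift
  I1: { [B → . a x e], [B → . e a], [B → . id], [L → B . B] }  — shift
  I2: { [L' → L .] }  — accept
  I3: { [B → a . x e] }  — shift
  I4: { [B → . a x e], [B → . e a], [B → . id], [L → . B B], [L → . b L e], [L → . x L L], [L → b . L e] }  — shift
  I5: { [B → e . a] }  — shift
  I6: { [B → id .] }  — reduce
  I7: { [B → . a x e], [B → . e a], [B → . id], [L → . B B], [L → . b L e], [L → . x L L], [L → x . L L] }  — shift
  I8: { [B → . a x e], [B → . e a], [B → . id], [L → . B B], [L → . b L e], [L → . x L L], [L → x L . L] }  — shift
  I9: { [L → x L L .] }  — reduce
  I10: { [B → e a .] }  — reduce
  I11: { [L → b L . e] }  — shift
  I12: { [L → b L e .] }  — reduce
  I13: { [B → a x . e] }  — shift
  I14: { [B → a x e .] }  — reduce
  I15: { [L → B B .] }  — reduce

Every state is either a pure shift/goto state or contains exactly one complete item and nothing to shift — no conflicts. The grammar is LR(0).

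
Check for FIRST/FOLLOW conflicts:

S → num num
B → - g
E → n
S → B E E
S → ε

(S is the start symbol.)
No FIRST/FOLLOW conflicts.

Nullable non-terminals: S.
FIRST sets used below: FIRST(B) = { '-' }

S: nullable alternative(s) S → ε; FOLLOW(S) = { $ }
  S → num num: FIRST \ {ε} = { 'num' } — disjoint from FOLLOW(S)
  S → B E E: FIRST \ {ε} = { '-' } — disjoint from FOLLOW(S)
  S → ε: FIRST \ {ε} = { } — this is the only nullable alternative, skip

B, E have no nullable alternative, so no FIRST/FOLLOW check is needed there.

No FIRST/FOLLOW conflicts found.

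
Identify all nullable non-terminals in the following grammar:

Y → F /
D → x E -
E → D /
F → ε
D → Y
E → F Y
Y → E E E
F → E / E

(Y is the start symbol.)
{ 'F' }

A non-terminal is nullable if it can derive ε (the empty string): either it has an ε-production, or it has a production whose right-hand side consists entirely of nullable non-terminals.

ε-productions: F → ε
So F is immediately nullable.
No further non-terminal can be added: every production for the remaining non-terminals contains a terminal or a non-nullable non-terminal.
Nullable = { 'F' }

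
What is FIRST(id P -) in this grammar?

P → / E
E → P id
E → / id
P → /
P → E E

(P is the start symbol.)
{ 'id' }

To compute FIRST(id P -), process the symbols left to right:
Symbol id is a terminal. Add 'id' and stop.
FIRST(id P -) = { 'id' }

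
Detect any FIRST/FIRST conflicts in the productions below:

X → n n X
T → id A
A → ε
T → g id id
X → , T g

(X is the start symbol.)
No FIRST/FIRST conflicts.

A FIRST/FIRST conflict occurs when two productions N → α and N → β for the same non-terminal have FIRST(α) ∩ FIRST(β) ≠ ∅ (with ε ∈ FIRST of a nullable right-hand side, so two nullable alternatives also conflict).

Productions for X:
  X → n n X: FIRST = { 'n' }
  X → , T g: FIRST = { ',' }
Productions for T:
  T → id A: FIRST = { 'id' }
  T → g id id: FIRST = { 'g' }
A has only one production, so no FIRST/FIRST conflict is possible there.

All alternatives of each non-terminal have pairwise disjoint FIRST sets.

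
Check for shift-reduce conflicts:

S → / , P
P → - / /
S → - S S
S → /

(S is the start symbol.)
A shift-reduce conflict occurs when an LR(0) state has both:
  - a complete (reduce) item [A → α .] (dot at the end), and
  - a shift item [B → β . c γ] (dot before a terminal).

Augment with S' → S and build the canonical LR(0) collection (I0 = CLOSURE({[S' → . S]}), then GOTO on every symbol after a dot until no new states appear). It has 11 states:
  I0: { [S → . - S S], [S → . / , P], [S → . /], [S' → . S] }  — shift
  I1: { [S → - . S S], [S → . - S S], [S → . / , P], [S → . /] }  — shift
  I2: { [S → / . , P], [S → / .] }  — shift, reduce
  I3: { [S' → S .] }  — accept
  I4: { [P → . - / /], [S → / , . P] }  — shift
  I5: { [P → - . / /] }  — shift
  I6: { [S → / , P .] }  — reduce
  I7: { [P → - / . /] }  — shift
  I8: { [P → - / / .] }  — reduce
  I9: { [S → - S . S], [S → . - S S], [S → . / , P], [S → . /] }  — shift
  I10: { [S → - S S .] }  — reduce

I2 contains reduce item [S → / .] and shift item [S → / . , P] — shift-reduce conflict.

Answer: Yes — I2: [S → / .] vs [S → / . , P]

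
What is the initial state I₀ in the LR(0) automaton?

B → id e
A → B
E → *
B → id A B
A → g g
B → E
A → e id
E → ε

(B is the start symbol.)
{ [B → . E], [B → . id A B], [B → . id e], [B' → . B], [E → . *], [E → .] }

First, augment the grammar with B' → B
I₀ = CLOSURE({ [B' → . B] }):
  [B' → . B] has the dot before B: add [B → . id e], [B → . id A B], [B → . E]
  [B → . E] has the dot before E: add [E → . *], [E → .]
No further items can be added.

I₀ = { [B → . E], [B → . id A B], [B → . id e], [B' → . B], [E → . *], [E → .] }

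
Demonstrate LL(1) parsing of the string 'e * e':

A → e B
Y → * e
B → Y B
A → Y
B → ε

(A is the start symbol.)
LL(1) parsing maintains a stack (initially the start symbol over $) and the input. At each step: if the stack top is a terminal, match it against the current input token; if it is a non-terminal N, replace it with the RHS of M[N, lookahead] (the unique production whose predict set contains the lookahead).

Stack is shown with the top on the left.

Stack    Input    Action
------------------------
A $      e * e $  output A → e B
e B $    e * e $  match 'e'
B $      * e $    output B → Y B
Y B $    * e $    output Y → * e
* e B $  * e $    match '*'
e B $    e $      match 'e'
B $      $        output B → ε
$        $        accept

The string is accepted.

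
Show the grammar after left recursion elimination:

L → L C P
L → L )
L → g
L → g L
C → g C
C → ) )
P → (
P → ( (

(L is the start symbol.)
L is directly left-recursive. The standard transformation for
  A → A α₁ | ... | A α_m | β₁ | ... | β_n
is
  A  → β₁ A' | ... | β_n A'
  A' → α₁ A' | ... | α_m A' | ε

L → g becomes L → g L'
L → g L becomes L → g L L'
L → L C P becomes L' → C P L'
L → L ) becomes L' → ) L'
Add L' → ε

Productions for other non-terminals are unchanged:
  C → g C
  C → ) )
  P → (
  P → ( (

Resulting grammar:
L → g L'
L → g L L'
L' → C P L'
L' → ) L'
L' → ε
C → g C
C → ) )
P → (
P → ( (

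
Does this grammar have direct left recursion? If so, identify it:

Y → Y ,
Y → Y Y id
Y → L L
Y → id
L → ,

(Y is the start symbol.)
Yes, Y is left-recursive

Direct left recursion occurs when N → N α for some non-terminal N (the right-hand side begins with the left-hand side itself).

Y → Y ,: LEFT RECURSIVE (starts with Y)
Y → Y Y id: LEFT RECURSIVE (starts with Y)
Y → L L: starts with L
Y → id: starts with id
L → ,: starts with ','

The grammar has direct left recursion on: Y.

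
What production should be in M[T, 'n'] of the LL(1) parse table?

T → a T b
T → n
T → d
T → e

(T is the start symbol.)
To find M[T, 'n'], we find productions for T where 'n' is in the predict set (PREDICT(N → α) = (FIRST(α) \ {ε}) ∪ (FOLLOW(N) if α ⇒* ε)).

T → a T b: PREDICT = { 'a' }
T → n: PREDICT = { 'n' }
  'n' is in predict set, so this production goes in M[T, 'n']
T → d: PREDICT = { 'd' }
T → e: PREDICT = { 'e' }

M[T, 'n'] = T → n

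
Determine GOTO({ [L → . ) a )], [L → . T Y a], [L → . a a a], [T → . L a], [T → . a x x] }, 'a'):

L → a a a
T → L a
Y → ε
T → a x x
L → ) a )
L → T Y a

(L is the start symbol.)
GOTO(I, 'a') = CLOSURE({ [A → αX.β] : [A → α.Xβ] ∈ I, X = 'a' })

Items with dot before 'a', with the dot advanced:
  [L → . a a a] → [L → a . a a]
  [T → . a x x] → [T → a . x x]
Closure adds nothing (no advanced item has the dot before a non-terminal).

GOTO = { [L → a . a a], [T → a . x x] }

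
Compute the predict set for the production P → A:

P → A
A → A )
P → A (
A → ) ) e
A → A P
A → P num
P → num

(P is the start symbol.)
PREDICT(P → A) = (FIRST(RHS) \ {ε}) ∪ (FOLLOW(P) if ε ∈ FIRST(RHS), i.e. RHS ⇒* ε)
FIRST(A) = { ')', 'num' }
FIRST(A) = { ')', 'num' }
ε ∉ FIRST(A), so FOLLOW(P) is not added.
PREDICT(P → A) = { ')', 'num' }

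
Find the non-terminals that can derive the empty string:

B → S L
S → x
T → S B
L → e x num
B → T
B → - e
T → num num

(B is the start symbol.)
None

A non-terminal is nullable if it can derive ε (the empty string): either it has an ε-production, or it has a production whose right-hand side consists entirely of nullable non-terminals.

There are no ε-productions, so no non-terminal can derive ε.
No non-terminals are nullable.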